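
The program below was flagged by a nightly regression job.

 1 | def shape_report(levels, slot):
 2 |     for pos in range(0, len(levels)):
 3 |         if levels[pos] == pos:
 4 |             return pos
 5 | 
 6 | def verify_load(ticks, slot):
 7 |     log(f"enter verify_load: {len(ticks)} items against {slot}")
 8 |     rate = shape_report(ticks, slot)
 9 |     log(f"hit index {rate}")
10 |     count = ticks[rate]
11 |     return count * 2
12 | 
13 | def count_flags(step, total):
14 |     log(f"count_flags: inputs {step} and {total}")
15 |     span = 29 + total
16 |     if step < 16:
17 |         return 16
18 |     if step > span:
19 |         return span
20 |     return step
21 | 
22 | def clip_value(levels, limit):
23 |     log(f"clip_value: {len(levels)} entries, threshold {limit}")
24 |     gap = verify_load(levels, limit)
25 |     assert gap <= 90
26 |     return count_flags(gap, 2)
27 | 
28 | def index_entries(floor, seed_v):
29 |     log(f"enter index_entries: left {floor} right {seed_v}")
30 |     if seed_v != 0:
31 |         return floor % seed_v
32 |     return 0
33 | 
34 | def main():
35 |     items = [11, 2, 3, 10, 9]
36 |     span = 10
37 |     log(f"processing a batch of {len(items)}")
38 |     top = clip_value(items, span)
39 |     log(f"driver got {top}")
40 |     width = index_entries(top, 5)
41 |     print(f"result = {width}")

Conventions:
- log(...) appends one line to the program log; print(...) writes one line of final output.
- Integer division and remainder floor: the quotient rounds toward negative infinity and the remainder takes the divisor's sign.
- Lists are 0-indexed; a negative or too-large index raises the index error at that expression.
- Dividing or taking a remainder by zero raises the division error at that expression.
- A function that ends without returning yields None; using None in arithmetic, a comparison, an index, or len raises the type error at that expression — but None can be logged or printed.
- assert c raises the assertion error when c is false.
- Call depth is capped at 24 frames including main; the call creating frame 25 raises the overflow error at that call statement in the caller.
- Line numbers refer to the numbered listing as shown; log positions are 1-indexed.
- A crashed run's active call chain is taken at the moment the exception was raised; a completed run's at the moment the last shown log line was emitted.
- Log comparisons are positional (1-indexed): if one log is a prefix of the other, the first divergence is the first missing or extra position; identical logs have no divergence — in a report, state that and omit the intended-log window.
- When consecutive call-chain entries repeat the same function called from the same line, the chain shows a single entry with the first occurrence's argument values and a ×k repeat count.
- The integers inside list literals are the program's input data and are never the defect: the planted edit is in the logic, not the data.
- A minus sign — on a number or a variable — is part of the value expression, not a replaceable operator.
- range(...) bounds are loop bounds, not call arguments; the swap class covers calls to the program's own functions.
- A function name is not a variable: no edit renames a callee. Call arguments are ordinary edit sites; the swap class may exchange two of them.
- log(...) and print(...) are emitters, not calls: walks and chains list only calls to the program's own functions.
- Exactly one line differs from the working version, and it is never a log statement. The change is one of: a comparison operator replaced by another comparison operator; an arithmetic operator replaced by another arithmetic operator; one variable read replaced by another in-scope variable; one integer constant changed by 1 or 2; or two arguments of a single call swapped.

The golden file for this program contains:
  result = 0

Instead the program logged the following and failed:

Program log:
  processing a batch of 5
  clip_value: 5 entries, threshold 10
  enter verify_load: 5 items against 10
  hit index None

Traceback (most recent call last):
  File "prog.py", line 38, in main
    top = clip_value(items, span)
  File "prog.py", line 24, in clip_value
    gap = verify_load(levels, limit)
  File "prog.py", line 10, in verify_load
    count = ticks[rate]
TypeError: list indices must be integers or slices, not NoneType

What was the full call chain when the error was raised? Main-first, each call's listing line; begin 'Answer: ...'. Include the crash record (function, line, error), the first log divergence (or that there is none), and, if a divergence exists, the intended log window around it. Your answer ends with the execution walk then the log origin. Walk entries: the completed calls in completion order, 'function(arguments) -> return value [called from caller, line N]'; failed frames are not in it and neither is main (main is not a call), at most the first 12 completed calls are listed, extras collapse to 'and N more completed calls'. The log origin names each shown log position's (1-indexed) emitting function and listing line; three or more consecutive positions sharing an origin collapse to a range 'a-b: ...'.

Answer: main -> clip_value (called at line 38) -> verify_load (called at line 24).
Key fact: Position 4 is the first bad log line: 'hit index None' should read 'hit index 3'.
Crash: verify_load, line 10, TypeError.
First divergence: position 4; shown 'hit index None' vs intended 'hit index 3'.
Intended log window:
  2: clip_value: 5 entries, threshold 10
  3: enter verify_load: 5 items against 10
  4: hit index 3
  5: count_flags: inputs 20 and 2
Execution walk:
  shape_report([11, 2, 3, 10, 9], 10) -> None  [called from verify_load, line 8]
Log line origins:
  1 — main, line 37
  2 — clip_value, line 23
  3 — verify_load, line 7
  4 — verify_load, line 9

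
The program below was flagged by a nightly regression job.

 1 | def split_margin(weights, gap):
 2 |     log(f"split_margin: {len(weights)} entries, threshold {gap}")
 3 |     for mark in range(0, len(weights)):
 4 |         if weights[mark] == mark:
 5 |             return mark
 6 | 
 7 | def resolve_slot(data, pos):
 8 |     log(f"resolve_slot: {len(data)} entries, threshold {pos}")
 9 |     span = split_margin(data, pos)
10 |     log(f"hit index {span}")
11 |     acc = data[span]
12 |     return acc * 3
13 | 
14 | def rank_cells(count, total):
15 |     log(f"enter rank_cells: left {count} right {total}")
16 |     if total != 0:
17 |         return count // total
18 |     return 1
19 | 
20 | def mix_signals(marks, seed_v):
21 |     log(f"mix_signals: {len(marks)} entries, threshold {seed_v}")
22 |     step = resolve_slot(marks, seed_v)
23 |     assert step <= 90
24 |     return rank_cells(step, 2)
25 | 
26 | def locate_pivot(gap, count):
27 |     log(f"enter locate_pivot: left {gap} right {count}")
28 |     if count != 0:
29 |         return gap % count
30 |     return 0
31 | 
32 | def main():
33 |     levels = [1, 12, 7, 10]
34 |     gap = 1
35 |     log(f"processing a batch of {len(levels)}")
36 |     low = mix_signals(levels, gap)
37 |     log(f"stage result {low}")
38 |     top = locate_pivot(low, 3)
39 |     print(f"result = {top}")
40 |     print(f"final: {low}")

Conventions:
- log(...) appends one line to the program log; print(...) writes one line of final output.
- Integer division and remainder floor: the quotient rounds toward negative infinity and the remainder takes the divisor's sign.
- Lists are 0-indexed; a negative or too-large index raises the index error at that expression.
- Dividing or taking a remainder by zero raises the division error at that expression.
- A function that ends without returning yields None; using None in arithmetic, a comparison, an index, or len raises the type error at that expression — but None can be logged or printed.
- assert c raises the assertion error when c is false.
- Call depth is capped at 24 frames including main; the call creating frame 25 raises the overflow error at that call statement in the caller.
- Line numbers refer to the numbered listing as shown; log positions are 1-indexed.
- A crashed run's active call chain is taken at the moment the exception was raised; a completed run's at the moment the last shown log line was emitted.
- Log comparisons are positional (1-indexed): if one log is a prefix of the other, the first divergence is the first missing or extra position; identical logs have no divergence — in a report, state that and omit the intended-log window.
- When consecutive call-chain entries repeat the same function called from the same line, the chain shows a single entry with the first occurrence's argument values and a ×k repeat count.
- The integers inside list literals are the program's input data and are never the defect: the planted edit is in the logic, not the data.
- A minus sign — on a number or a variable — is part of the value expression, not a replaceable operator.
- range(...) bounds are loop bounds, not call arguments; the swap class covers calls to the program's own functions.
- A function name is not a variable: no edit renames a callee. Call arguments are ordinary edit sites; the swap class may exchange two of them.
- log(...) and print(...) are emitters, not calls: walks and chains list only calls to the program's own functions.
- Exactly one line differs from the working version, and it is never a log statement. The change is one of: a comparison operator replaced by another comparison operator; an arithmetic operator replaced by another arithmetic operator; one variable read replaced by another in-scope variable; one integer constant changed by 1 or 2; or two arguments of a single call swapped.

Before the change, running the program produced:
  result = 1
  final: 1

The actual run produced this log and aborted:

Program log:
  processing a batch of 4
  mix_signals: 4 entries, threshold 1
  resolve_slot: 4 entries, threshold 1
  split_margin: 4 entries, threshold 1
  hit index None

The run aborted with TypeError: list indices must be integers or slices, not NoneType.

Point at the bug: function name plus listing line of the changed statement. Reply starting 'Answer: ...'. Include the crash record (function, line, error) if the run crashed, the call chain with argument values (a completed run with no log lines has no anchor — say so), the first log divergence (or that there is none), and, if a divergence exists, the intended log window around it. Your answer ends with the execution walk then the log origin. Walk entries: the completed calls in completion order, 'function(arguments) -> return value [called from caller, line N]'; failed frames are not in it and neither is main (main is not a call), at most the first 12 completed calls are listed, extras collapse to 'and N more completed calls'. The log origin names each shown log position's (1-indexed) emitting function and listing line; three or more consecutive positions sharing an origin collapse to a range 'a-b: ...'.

Answer: the defect is in split_margin at line 4.
Core observation: Log line 5 is where behavior first shows: 'hit index None' appears instead of 'hit index 0'.
Crash: resolve_slot, line 11, TypeError.
Call chain: main -> mix_signals([1, 12, 7, 10], 1) (called at line 36) -> resolve_slot([1, 12, 7, 10], 1) (called at line 22).
First divergence: position 5 — the shown line 'hit index None' should read 'hit index 0'.
Intended log window:
  3: resolve_slot: 4 entries, threshold 1
  4: split_margin: 4 entries, threshold 1
  5: hit index 0
  6: enter rank_cells: left 3 right 2
Execution walk:
  split_margin([1, 12, 7, 10], 1) -> None  [called from resolve_slot, line 9]
Origin of each log line:
  1: from main, line 35
  2: from mix_signals, line 21
  3: from resolve_slot, line 8
  4: from split_margin, line 2
  5: from resolve_slot, line 10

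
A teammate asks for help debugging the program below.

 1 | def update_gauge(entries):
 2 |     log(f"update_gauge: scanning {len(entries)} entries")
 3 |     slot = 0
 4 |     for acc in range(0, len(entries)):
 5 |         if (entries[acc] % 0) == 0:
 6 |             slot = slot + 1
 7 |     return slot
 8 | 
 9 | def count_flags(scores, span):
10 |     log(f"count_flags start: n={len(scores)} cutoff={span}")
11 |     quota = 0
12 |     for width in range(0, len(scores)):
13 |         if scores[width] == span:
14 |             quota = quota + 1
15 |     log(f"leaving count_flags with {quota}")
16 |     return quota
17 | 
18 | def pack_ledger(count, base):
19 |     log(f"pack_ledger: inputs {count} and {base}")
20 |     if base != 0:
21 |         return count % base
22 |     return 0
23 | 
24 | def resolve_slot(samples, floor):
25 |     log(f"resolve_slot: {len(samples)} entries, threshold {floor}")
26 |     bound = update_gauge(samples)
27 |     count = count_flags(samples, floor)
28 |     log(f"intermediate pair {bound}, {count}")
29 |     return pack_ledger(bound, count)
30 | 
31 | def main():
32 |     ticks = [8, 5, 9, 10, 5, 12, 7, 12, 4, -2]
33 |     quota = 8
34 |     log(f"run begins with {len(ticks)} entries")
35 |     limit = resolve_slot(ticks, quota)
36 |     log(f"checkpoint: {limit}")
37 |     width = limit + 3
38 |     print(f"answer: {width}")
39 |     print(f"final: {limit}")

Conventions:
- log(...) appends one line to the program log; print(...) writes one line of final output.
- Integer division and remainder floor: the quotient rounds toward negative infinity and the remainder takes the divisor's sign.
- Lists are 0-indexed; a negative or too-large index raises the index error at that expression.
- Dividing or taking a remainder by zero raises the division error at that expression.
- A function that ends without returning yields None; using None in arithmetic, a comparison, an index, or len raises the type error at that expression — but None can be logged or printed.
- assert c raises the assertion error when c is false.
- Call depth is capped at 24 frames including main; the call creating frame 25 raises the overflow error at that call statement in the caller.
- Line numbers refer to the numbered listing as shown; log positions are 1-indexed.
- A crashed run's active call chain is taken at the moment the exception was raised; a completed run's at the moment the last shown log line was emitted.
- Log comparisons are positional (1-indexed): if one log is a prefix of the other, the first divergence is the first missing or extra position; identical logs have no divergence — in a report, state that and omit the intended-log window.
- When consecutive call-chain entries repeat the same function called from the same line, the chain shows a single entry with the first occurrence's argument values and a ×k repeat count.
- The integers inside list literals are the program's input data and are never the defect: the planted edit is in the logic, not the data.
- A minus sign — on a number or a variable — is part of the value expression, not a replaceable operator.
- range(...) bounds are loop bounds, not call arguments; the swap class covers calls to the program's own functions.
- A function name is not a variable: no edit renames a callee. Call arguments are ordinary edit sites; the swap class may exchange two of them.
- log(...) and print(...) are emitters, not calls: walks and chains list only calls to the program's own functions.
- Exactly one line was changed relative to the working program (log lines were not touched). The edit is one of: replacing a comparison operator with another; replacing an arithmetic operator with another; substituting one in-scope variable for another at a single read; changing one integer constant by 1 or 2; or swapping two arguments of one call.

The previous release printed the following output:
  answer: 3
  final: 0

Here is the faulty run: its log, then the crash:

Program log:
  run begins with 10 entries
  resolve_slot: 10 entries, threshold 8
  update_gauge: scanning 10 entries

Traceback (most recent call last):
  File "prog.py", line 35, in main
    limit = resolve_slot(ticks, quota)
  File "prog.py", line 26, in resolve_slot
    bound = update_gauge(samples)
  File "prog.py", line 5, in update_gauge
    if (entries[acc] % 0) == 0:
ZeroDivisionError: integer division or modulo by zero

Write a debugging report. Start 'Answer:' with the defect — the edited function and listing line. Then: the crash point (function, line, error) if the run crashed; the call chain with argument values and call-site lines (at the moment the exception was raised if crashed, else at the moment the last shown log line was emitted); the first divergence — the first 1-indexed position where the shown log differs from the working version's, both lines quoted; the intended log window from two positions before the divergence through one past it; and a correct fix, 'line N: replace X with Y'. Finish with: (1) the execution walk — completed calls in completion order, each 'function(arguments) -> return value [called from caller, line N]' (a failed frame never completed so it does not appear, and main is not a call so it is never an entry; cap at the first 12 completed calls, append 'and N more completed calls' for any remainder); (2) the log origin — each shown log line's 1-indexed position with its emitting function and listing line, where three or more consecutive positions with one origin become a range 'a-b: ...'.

Answer: the defect is in update_gauge at line 5.
Key fact: After 3 matching log lines the faulty run goes silent, while the working version continues with 'count_flags start: n=10 cutoff=8'.
Crash: update_gauge, line 5, ZeroDivisionError.
Call chain: main -> resolve_slot([8, 5, 9, 10, 5, 12, 7, 12, 4, -2], 8) (called at line 35) -> update_gauge([8, 5, 9, 10, 5, 12, 7, 12, 4, -2]) (called at line 26).
First divergence: position 4 — after 3 matching lines the faulty run goes silent; intended next line 'count_flags start: n=10 cutoff=8'.
Intended log window:
  2: resolve_slot: 10 entries, threshold 8
  3: update_gauge: scanning 10 entries
  4: count_flags start: n=10 cutoff=8
  5: leaving count_flags with 1
Execution walk:
  (no call completed)
Origin of each log line:
  1 — main, line 34
  2 — resolve_slot, line 25
  3 — update_gauge, line 2
A correct fix: line 5: replace `entries[acc] % 0` with `entries[acc] % 2`.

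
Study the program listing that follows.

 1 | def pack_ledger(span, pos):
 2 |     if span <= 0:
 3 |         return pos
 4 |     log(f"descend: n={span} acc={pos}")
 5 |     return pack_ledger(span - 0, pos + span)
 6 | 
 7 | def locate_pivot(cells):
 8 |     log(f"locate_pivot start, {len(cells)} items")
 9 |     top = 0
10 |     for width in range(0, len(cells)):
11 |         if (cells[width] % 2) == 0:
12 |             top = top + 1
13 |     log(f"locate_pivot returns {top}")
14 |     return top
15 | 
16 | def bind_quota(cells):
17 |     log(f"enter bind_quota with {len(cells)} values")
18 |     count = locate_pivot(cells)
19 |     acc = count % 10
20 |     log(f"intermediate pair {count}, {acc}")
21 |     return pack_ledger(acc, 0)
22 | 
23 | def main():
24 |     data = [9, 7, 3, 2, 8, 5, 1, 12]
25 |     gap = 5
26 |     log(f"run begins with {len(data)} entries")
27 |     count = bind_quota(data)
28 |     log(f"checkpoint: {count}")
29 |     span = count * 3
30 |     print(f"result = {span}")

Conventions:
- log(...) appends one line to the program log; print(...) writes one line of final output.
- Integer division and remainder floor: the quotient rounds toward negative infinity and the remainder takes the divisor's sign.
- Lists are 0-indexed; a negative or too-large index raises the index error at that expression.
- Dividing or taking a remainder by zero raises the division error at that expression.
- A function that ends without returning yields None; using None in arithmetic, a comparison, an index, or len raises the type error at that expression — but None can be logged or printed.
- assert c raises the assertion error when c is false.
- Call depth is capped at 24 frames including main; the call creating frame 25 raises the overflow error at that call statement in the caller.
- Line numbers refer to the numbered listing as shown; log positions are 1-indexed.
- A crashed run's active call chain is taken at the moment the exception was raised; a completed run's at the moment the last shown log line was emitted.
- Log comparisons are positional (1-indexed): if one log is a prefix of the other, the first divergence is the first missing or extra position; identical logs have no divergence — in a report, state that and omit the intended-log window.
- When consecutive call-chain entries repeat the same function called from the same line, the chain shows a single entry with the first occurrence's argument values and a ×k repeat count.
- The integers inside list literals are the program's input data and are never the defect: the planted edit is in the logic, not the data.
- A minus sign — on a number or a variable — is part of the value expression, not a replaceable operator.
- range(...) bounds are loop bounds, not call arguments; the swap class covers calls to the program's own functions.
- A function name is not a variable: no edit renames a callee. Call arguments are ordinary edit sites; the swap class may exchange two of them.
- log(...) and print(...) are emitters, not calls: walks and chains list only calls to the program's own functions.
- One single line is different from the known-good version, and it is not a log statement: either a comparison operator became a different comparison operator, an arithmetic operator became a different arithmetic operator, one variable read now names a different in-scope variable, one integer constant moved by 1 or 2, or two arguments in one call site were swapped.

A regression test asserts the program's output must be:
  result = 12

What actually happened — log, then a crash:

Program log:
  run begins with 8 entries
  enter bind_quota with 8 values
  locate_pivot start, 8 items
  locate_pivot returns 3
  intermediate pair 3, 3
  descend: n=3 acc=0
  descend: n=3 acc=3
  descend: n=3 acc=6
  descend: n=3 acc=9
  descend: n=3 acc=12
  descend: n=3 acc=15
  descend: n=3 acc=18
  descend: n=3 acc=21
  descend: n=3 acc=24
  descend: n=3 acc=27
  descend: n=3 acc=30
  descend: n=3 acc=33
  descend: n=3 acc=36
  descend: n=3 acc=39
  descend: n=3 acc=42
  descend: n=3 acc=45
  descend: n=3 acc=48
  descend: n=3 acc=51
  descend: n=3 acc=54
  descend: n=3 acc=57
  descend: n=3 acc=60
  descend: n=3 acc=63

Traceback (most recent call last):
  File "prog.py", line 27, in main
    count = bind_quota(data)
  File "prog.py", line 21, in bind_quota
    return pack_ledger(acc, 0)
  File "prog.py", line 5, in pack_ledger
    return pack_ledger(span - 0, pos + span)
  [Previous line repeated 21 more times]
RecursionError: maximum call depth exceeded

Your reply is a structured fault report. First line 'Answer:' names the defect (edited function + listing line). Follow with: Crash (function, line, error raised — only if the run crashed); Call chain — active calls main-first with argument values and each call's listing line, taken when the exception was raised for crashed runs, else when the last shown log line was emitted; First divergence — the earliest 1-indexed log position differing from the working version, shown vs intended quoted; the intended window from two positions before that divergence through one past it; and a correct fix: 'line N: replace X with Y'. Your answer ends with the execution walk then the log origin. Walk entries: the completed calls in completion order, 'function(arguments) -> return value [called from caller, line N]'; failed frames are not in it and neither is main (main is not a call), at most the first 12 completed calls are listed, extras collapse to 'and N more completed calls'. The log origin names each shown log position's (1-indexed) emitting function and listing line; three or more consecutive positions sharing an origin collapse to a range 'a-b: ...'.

Answer: the defect is in pack_ledger at line 5.
The tell: The earliest visible damage is log position 7 — 'descend: n=3 acc=3' rather than the intended 'descend: n=1 acc=3'.
Crash: pack_ledger, line 5, RecursionError.
Call chain: main -> bind_quota([9, 7, 3, 2, 8, 5, 1, 12]) (called at line 27) -> pack_ledger(3, 0) (called at line 21) -> pack_ledger(3, 3) (called at line 5) ×21.
First divergence: position 7; shown 'descend: n=3 acc=3' vs intended 'descend: n=1 acc=3'.
Intended log window:
  5: intermediate pair 3, 3
  6: descend: n=3 acc=0
  7: descend: n=1 acc=3
  8: checkpoint: 4
Execution walk:
  locate_pivot([9, 7, 3, 2, 8, 5, 1, 12]) -> 3  [called from bind_quota, line 18]
Origin of each log line:
  1 — main, line 26
  2 — bind_quota, line 17
  3 — locate_pivot, line 8
  4 — locate_pivot, line 13
  5 — bind_quota, line 20
  6-27 — pack_ledger, line 4
A correct fix: line 5: replace `0` with `2`.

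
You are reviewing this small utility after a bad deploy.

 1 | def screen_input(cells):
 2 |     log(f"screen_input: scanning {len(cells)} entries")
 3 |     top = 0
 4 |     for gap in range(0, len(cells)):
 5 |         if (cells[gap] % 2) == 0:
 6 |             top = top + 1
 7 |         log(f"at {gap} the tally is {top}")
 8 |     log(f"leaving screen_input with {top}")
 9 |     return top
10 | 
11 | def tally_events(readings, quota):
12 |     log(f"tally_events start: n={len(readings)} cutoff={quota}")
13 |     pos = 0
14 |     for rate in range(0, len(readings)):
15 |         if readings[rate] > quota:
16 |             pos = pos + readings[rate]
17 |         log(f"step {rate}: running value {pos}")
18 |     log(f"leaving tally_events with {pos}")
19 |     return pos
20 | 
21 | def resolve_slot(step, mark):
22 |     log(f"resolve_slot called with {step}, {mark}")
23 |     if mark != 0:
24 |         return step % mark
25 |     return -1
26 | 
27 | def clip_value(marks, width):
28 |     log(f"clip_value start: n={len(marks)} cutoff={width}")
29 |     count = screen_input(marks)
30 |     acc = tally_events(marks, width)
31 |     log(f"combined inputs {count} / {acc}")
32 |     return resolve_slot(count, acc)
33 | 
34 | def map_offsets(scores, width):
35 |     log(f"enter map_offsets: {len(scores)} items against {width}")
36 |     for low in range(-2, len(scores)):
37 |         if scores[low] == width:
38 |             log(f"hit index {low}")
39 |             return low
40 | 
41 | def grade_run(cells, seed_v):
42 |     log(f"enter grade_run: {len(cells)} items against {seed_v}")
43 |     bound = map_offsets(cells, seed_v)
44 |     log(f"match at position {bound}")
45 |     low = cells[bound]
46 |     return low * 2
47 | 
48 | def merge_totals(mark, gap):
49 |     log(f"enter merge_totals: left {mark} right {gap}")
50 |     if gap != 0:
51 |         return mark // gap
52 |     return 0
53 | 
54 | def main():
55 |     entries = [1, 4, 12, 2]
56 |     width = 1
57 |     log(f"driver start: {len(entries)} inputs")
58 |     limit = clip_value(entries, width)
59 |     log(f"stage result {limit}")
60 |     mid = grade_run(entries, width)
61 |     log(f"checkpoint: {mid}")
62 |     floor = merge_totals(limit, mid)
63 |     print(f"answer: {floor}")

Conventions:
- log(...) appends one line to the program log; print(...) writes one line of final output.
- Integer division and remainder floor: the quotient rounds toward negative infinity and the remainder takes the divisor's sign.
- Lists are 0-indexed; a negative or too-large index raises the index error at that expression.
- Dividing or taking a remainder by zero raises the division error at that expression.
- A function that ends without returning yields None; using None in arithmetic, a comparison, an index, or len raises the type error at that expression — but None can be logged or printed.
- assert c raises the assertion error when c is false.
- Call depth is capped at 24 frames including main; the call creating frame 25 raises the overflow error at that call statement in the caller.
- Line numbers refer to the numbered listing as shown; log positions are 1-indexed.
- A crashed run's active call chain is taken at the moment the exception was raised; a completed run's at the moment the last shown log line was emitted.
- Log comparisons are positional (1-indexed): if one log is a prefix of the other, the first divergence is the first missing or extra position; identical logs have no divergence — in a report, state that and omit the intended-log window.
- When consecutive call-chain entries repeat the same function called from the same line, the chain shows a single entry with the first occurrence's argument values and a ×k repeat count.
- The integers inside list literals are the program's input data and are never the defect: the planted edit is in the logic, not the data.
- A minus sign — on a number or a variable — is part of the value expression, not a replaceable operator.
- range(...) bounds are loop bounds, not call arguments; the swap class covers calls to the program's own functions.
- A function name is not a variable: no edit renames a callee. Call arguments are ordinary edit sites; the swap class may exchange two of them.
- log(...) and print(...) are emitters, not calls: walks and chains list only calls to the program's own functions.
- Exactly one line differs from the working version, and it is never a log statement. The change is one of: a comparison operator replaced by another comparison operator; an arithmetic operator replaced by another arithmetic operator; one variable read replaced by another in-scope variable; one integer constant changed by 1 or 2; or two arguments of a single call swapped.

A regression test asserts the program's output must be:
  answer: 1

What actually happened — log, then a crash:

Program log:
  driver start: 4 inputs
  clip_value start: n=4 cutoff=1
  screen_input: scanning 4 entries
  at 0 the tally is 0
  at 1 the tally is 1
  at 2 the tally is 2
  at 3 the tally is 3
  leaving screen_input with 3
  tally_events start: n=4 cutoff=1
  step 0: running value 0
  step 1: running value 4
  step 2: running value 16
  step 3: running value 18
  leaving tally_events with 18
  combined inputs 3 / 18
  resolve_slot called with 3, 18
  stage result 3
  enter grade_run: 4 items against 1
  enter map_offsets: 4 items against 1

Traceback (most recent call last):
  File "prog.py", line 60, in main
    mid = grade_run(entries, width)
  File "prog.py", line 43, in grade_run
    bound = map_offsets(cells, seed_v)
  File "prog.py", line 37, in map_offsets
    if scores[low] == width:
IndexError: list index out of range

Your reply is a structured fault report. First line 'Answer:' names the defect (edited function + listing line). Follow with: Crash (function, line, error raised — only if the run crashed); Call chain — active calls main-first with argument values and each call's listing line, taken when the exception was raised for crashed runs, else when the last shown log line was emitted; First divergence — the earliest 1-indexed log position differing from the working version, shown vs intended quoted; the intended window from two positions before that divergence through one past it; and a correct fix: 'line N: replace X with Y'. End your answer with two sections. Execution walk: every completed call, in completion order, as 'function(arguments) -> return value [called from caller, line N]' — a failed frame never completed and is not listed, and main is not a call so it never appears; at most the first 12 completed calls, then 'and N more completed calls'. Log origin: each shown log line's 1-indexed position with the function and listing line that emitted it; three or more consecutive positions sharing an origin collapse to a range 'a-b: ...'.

Answer: the defect is in map_offsets at line 36.
The tell: Only 19 log lines were emitted before the run died; the intended continuation was 'hit index 0'.
Crash: map_offsets, line 37, IndexError.
Call chain: main -> grade_run([1, 4, 12, 2], 1) (called at line 60) -> map_offsets([1, 4, 12, 2], 1) (called at line 43).
First divergence: position 20 — after 19 matching lines the faulty run goes silent; intended next line 'hit index 0'.
Intended log window:
  18: enter grade_run: 4 items against 1
  19: enter map_offsets: 4 items against 1
  20: hit index 0
  21: match at position 0
Execution walk:
  screen_input([1, 4, 12, 2]) -> 3  [called from clip_value, line 29]
  tally_events([1, 4, 12, 2], 1) -> 18  [called from clip_value, line 30]
  resolve_slot(3, 18) -> 3  [called from clip_value, line 32]
  clip_value([1, 4, 12, 2], 1) -> 3  [called from main, line 58]
Log origin:
  1: from main, line 57
  2: from clip_value, line 28
  3: from screen_input, line 2
  4-7: from screen_input, line 7
  8: from screen_input, line 8
  9: from tally_events, line 12
  10-13: from tally_events, line 17
  14: from tally_events, line 18
  15: from clip_value, line 31
  16: from resolve_slot, line 22
  17: from main, line 59
  18: from grade_run, line 42
  19: from map_offsets, line 35
A correct fix: line 36: replace `-2` with `0`.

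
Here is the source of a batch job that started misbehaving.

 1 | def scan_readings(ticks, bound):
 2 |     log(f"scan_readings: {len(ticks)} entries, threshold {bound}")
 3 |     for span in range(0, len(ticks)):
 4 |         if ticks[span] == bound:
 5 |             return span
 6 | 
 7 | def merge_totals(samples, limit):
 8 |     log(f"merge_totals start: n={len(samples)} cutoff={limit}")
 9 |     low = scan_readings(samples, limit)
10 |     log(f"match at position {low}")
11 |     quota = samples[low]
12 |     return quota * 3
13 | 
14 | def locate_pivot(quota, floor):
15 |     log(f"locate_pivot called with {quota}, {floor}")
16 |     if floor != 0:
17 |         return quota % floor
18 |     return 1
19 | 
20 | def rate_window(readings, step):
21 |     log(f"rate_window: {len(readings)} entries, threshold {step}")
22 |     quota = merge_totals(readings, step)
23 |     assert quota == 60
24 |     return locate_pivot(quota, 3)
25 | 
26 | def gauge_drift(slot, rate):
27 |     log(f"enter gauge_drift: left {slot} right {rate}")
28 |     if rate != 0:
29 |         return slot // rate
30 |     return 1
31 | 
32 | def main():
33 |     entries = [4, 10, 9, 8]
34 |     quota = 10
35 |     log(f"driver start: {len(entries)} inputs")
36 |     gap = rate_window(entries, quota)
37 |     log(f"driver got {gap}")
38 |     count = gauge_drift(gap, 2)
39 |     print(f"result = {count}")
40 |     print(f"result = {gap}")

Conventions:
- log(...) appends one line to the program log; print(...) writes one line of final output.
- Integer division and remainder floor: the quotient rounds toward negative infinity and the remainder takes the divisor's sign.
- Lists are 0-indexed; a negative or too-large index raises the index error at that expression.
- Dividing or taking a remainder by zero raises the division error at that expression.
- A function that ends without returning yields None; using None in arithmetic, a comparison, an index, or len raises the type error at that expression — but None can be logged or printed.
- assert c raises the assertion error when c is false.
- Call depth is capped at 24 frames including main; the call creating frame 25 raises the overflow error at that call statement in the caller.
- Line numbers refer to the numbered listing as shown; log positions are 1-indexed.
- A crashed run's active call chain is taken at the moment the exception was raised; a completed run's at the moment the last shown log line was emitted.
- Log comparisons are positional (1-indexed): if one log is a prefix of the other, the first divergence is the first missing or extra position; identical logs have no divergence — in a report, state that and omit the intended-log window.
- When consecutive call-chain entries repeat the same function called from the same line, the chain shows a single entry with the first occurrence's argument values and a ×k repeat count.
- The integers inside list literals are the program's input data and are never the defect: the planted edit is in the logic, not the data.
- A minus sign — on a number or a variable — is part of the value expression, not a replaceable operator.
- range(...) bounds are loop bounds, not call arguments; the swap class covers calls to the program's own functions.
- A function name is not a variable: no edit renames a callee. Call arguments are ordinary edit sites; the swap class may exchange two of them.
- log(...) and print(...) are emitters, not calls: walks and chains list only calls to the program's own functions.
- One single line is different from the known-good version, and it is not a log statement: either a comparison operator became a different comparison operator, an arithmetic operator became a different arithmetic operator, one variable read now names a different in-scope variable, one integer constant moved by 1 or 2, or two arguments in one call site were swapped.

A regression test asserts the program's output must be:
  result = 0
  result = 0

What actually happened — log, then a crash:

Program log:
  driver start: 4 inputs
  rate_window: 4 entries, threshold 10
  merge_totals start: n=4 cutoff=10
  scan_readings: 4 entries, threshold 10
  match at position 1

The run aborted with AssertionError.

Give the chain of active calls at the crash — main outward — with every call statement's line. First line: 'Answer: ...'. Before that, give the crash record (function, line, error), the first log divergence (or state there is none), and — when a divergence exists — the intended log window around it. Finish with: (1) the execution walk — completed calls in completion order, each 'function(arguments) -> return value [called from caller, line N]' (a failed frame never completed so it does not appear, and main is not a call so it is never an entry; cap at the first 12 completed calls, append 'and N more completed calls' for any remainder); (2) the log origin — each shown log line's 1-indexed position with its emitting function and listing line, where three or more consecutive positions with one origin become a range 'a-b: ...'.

Answer: main -> rate_window (called at line 36).
Core observation: Only 5 log lines were emitted before the run died; the intended continuation was 'locate_pivot called with 30, 3'.
Crash: rate_window, line 23, AssertionError.
First divergence: position 6 — the faulty run's log ends after 5 lines; the working version continues with 'locate_pivot called with 30, 3'.
Intended log window:
  4: scan_readings: 4 entries, threshold 10
  5: match at position 1
  6: locate_pivot called with 30, 3
  7: driver got 0
Execution walk:
  scan_readings([4, 10, 9, 8], 10) -> 1  [called from merge_totals, line 9]
  merge_totals([4, 10, 9, 8], 10) -> 30  [called from rate_window, line 22]
Log origins:
  1 — main, line 35
  2 — rate_window, line 21
  3 — merge_totals, line 8
  4 — scan_readings, line 2
  5 — merge_totals, line 10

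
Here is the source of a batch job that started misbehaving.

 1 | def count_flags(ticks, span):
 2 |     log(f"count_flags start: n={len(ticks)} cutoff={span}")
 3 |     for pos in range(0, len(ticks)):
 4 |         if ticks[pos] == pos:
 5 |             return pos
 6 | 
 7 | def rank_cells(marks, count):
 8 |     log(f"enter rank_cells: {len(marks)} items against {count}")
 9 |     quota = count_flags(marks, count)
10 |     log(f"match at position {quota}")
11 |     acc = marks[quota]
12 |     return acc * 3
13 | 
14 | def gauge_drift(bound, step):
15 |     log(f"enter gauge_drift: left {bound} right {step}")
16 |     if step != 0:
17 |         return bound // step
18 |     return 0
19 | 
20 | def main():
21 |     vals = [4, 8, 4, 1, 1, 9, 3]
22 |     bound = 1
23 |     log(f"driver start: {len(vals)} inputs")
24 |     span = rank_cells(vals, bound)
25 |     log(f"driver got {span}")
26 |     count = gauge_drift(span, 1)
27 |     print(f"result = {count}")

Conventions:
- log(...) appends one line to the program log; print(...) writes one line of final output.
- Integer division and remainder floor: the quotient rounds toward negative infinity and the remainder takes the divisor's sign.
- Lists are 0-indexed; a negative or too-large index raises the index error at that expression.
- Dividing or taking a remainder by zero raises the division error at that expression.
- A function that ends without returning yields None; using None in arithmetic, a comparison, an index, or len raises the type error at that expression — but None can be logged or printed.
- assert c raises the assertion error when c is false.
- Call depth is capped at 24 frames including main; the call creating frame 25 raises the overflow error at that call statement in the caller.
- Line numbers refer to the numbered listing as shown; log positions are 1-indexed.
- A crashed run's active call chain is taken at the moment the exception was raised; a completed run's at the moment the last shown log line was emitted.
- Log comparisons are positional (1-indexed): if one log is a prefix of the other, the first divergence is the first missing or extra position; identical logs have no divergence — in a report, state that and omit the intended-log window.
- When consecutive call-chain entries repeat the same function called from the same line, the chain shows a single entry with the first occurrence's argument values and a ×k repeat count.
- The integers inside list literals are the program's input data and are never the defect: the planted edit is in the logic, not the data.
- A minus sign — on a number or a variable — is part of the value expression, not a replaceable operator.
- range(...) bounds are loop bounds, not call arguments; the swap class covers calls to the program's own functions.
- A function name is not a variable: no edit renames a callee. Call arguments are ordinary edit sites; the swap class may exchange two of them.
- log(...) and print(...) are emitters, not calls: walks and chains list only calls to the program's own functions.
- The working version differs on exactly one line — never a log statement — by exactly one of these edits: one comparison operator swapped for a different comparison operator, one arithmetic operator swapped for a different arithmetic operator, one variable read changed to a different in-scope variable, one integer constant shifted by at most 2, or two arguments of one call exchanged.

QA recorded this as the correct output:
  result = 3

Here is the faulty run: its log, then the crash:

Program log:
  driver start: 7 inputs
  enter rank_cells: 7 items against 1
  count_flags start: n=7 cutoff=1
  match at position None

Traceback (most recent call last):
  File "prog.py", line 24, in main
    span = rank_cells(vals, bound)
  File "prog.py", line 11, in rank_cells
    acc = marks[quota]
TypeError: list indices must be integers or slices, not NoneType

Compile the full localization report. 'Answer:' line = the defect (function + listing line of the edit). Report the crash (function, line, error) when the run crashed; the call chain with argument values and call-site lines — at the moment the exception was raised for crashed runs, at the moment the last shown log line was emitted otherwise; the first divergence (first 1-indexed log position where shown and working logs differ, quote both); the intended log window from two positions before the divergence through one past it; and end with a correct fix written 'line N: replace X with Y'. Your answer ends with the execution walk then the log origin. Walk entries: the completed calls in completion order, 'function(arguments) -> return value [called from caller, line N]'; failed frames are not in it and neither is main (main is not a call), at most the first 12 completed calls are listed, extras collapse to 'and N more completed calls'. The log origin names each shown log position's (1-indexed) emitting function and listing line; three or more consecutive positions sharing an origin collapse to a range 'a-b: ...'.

Answer: the defect is in count_flags at line 4.
The tell: The earliest visible damage is log position 4 — 'match at position None' rather than the intended 'match at position 3'.
Crash: rank_cells, line 11, TypeError.
Call chain: main -> rank_cells([4, 8, 4, 1, 1, 9, 3], 1) (called at line 24).
First divergence: at position 4 the run shows 'match at position None' where the working version logs 'match at position 3'.
Intended log window:
  2: enter rank_cells: 7 items against 1
  3: count_flags start: n=7 cutoff=1
  4: match at position 3
  5: driver got 3
Execution walk:
  count_flags([4, 8, 4, 1, 1, 9, 3], 1) -> None  [called from rank_cells, line 9]
Log origins:
  1: from main, line 23
  2: from rank_cells, line 8
  3: from count_flags, line 2
  4: from rank_cells, line 10
A correct fix: line 4: replace `ticks[pos] == pos` with `ticks[pos] == span`.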